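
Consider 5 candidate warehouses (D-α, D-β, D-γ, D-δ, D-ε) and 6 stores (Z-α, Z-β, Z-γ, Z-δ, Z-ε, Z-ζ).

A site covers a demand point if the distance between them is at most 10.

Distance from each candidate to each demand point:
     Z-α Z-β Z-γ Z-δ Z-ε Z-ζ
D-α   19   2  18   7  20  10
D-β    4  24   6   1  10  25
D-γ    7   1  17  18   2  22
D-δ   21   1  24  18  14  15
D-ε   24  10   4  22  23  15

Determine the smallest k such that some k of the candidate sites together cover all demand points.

Coverage sets (demand points within 10 of each site):
  D-α: {Z-β, Z-δ, Z-ζ}
  D-β: {Z-α, Z-γ, Z-δ, Z-ε}
  D-γ: {Z-α, Z-β, Z-ε}
  D-δ: {Z-β}
  D-ε: {Z-β, Z-γ}
No single site covers all 6 demand points.
But {D-α, D-β} covers everything, so the minimum is 2.

2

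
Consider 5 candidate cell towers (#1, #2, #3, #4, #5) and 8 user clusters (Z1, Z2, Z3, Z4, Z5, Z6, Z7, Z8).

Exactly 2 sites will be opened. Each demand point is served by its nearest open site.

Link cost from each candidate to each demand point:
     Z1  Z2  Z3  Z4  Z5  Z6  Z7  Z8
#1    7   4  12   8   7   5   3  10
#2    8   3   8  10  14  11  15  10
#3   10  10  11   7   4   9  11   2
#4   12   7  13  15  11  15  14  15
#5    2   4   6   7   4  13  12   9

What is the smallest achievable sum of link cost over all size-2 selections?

40

Open {#1, #5}.
  Z1→#5 2, Z2→#1 4, Z3→#5 6, Z4→#5 7, Z5→#5 4, Z6→#1 5, Z7→#1 3, Z8→#5 9  ⇒ total 40.
Compare {#1, #3}: total 43.
Compare {#3, #5}: total 45.
No size-2 selection does better; minimum is 40.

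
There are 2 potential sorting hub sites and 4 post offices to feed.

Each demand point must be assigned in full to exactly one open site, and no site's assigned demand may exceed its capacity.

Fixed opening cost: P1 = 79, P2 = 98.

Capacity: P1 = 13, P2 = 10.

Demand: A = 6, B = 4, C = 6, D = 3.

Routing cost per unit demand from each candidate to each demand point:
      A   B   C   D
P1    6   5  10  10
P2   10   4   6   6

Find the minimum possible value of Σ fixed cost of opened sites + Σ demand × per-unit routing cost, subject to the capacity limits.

Open {P1, P2}; cheapest assignment that respects the capacities:
  P1 (cap 13, load 10): A, B — cost 6×6 + 4×5 = 56
  P2 (cap 10, load 9): C, D — cost 6×6 + 3×6 = 54
  Shipping 110, fixed 177 → total 287.
  Any other capacity-feasible assignment to {P1, P2} ships for at least 110.
Total demand is 19 and no other set of sites has combined capacity ≥ 19, so {P1, P2} is the only feasible choice of open sites. Minimum: 287.

287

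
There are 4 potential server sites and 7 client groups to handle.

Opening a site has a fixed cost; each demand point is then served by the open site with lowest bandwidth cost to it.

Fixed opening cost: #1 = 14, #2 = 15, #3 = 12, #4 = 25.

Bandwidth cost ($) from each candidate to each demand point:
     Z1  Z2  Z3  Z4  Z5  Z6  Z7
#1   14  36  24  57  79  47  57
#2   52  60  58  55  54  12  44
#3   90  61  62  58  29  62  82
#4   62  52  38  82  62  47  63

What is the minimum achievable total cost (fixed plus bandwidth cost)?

255

Open {#1, #2, #3}: assign each demand point to its cheapest open site.
  Z1→#1 14, Z2→#1 36, Z3→#1 24, Z4→#2 55, Z5→#3 29, Z6→#2 12, Z7→#2 44
  bandwidth cost 214, fixed 41 → total 255.
Compare {#1, #2}: bandwidth cost 239 + fixed 29 = 268.
Compare {#1, #2, #3, #4}: bandwidth cost 214 + fixed 66 = 280.
Compare {#1, #3}: bandwidth cost 264 + fixed 26 = 290.
All other subsets cost ≥ 268. Minimum total cost: 255.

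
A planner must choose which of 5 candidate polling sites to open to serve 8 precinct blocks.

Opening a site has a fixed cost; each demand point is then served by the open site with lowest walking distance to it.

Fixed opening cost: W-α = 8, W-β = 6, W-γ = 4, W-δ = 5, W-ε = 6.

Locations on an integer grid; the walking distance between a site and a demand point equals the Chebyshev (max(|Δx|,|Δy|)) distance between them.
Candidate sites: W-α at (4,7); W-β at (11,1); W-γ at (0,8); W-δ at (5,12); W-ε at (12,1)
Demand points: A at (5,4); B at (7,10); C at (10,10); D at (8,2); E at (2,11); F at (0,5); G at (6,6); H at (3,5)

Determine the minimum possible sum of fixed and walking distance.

37

Open {W-α}: assign each demand point to its cheapest open site.
  A→W-α 3, B→W-α 3, C→W-α 6, D→W-α 5, E→W-α 4, F→W-α 4, G→W-α 2, H→W-α 2
  walking distance 29, fixed 8 → total 37.
Compare {W-α, W-γ}: walking distance 27 + fixed 12 = 39.
Compare {W-α, W-δ}: walking distance 26 + fixed 13 = 39.
Compare {W-α, W-β}: walking distance 27 + fixed 14 = 41.
All other subsets cost ≥ 39. Minimum total cost: 37.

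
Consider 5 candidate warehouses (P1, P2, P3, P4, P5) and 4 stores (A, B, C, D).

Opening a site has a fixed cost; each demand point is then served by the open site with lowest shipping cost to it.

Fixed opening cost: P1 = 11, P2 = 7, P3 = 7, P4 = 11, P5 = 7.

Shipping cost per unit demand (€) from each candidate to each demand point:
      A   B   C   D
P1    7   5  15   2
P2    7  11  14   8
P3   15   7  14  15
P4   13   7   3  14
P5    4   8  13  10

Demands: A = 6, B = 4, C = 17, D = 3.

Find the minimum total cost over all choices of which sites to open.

Open {P1, P4, P5}: assign each demand point to its cheapest open site.
  A→P5 6×4=24, B→P1 4×5=20, C→P4 17×3=51, D→P1 3×2=6
  shipping cost 101, fixed 29 → total 130.
Compare {P1, P2, P4, P5}: shipping cost 101 + fixed 36 = 137.
Compare {P1, P3, P4, P5}: shipping cost 101 + fixed 36 = 137.
Compare {P1, P4}: shipping cost 119 + fixed 22 = 141.
All other subsets cost ≥ 137. Minimum total cost: 130.

130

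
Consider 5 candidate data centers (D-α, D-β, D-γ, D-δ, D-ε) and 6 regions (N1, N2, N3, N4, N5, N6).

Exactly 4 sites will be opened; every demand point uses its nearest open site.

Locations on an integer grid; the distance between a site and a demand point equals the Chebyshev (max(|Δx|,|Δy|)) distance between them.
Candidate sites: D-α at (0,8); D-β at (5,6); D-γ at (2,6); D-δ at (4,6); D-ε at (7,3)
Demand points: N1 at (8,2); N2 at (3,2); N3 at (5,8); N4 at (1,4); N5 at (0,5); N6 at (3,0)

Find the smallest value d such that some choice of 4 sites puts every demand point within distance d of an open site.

4

Open {D-α, D-β, D-γ, D-ε}.
  Farthest demand point is N2 at distance 4 (to D-β); all others are ≤ 4.
With {D-α, D-β, D-δ, D-ε} the worst case is 4.
With {D-α, D-γ, D-δ, D-ε} the worst case is 4.
No size-4 selection achieves below 4.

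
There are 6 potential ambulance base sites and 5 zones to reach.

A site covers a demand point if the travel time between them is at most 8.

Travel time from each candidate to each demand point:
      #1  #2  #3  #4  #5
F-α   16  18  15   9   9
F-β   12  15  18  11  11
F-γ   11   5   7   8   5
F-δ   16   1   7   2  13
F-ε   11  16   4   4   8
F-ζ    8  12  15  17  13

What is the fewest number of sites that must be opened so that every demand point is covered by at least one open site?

Coverage sets (demand points within 8 of each site):
  F-α: {}
  F-β: {}
  F-γ: {#2, #3, #4, #5}
  F-δ: {#2, #3, #4}
  F-ε: {#3, #4, #5}
  F-ζ: {#1}
No single site covers all 5 demand points.
But {F-γ, F-ζ} covers everything, so the minimum is 2.

2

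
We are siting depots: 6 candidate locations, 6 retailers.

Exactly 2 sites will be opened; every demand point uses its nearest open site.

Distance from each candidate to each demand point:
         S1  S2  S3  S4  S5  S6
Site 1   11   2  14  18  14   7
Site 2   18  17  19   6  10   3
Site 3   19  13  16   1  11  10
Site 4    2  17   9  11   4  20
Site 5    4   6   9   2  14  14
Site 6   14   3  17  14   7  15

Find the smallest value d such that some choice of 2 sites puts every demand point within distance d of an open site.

10

Open {Site 2, Site 5}.
  Farthest demand point is S5 at distance 10 (to Site 2); all others are ≤ 10.
With {Site 1, Site 4} the worst case is 11.
With {Site 3, Site 5} the worst case is 11.
No size-2 selection achieves below 10.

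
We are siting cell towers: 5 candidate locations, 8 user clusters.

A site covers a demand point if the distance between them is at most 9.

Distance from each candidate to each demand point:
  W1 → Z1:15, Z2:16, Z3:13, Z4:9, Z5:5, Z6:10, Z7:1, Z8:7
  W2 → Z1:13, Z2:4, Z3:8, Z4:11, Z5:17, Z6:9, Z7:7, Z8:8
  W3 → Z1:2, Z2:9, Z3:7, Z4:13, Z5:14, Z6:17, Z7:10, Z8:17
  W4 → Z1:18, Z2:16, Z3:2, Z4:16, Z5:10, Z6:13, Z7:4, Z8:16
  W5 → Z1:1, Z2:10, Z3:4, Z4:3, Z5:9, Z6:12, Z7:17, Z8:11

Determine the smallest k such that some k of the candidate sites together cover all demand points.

2

Coverage sets (demand points within 9 of each site):
  W1: {Z4, Z5, Z7, Z8}
  W2: {Z2, Z3, Z6, Z7, Z8}
  W3: {Z1, Z2, Z3}
  W4: {Z3, Z7}
  W5: {Z1, Z3, Z4, Z5}
No single site covers all 8 demand points.
But {W2, W5} covers everything, so the minimum is 2.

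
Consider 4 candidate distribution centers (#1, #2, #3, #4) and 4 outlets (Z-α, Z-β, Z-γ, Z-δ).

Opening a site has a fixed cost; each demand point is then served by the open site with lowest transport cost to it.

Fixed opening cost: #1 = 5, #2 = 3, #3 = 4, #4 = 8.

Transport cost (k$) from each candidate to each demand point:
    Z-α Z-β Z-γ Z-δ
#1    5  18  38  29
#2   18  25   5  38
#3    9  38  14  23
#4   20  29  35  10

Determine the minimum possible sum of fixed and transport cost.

Open {#1, #2, #4}: assign each demand point to its cheapest open site.
  Z-α→#1 5, Z-β→#1 18, Z-γ→#2 5, Z-δ→#4 10
  transport cost 38, fixed 16 → total 54.
Compare {#1, #2, #3, #4}: transport cost 38 + fixed 20 = 58.
Compare {#1, #2, #3}: transport cost 51 + fixed 12 = 63.
Compare {#1, #3, #4}: transport cost 47 + fixed 17 = 64.
All other subsets cost ≥ 58. Minimum total cost: 54.

54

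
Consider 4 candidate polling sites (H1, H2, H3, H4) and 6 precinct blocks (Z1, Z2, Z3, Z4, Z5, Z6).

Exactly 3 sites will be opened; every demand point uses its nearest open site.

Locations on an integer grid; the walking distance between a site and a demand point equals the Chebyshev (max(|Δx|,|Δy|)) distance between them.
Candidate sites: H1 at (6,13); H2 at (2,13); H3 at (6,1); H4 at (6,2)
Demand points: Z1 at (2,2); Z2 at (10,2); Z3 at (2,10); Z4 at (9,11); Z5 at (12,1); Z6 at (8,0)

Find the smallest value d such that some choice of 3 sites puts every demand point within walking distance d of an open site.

Open {H1, H2, H3}.
  Farthest demand point is Z5 at walking distance 6 (to H3); all others are ≤ 6.
With {H1, H2, H4} the worst case is 6.
With {H1, H3, H4} the worst case is 6.
No size-3 selection achieves below 6.

6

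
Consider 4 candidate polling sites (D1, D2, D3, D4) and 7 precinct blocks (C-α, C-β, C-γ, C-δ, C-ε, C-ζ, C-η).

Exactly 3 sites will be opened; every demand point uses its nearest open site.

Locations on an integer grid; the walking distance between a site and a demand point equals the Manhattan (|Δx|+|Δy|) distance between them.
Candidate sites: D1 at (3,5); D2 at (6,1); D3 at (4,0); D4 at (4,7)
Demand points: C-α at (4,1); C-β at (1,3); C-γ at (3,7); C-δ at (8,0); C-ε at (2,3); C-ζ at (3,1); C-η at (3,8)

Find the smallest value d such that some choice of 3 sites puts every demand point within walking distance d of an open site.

4

Open {D1, D2, D3}.
  Farthest demand point is C-β at walking distance 4 (to D1); all others are ≤ 4.
With {D1, D2, D4} the worst case is 4.
With {D1, D3, D4} the worst case is 4.
No size-3 selection achieves below 4.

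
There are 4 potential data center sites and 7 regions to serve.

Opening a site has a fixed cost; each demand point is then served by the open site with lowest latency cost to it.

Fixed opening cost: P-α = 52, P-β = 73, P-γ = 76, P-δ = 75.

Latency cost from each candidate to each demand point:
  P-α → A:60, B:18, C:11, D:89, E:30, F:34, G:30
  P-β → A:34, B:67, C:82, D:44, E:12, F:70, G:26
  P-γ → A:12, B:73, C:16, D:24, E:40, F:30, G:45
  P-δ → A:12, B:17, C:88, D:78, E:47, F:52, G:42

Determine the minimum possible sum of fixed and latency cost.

Open {P-α, P-γ}: assign each demand point to its cheapest open site.
  A→P-γ 12, B→P-α 18, C→P-α 11, D→P-γ 24, E→P-α 30, F→P-γ 30, G→P-α 30
  latency cost 155, fixed 128 → total 283.
Compare {P-α, P-β}: latency cost 179 + fixed 125 = 304.
Compare {P-γ}: latency cost 240 + fixed 76 = 316.
Compare {P-α}: latency cost 272 + fixed 52 = 324.
All other subsets cost ≥ 304. Minimum total cost: 283.

283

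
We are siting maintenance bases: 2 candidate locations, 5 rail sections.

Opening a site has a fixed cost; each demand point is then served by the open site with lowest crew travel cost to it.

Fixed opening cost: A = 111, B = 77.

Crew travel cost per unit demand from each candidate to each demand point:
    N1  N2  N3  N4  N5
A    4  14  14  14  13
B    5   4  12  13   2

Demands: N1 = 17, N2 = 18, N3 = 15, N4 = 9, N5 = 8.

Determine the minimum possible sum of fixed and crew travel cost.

547

Open {B}: assign each demand point to its cheapest open site.
  N1→B 17×5=85, N2→B 18×4=72, N3→B 15×12=180, N4→B 9×13=117, N5→B 8×2=16
  crew travel cost 470, fixed 77 → total 547.
Compare {A, B}: crew travel cost 453 + fixed 188 = 641.
Compare {A}: crew travel cost 760 + fixed 111 = 871.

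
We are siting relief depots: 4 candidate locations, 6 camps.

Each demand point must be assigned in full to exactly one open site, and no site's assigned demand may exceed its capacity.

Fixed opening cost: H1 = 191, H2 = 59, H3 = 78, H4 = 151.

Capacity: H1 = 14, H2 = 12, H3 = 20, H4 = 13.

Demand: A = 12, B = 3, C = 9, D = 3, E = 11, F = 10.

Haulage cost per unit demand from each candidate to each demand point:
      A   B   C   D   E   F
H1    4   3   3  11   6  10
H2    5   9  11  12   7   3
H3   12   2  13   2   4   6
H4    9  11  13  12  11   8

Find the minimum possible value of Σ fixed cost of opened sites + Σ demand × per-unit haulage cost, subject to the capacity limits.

Open {H1, H2, H3, H4}; cheapest assignment that respects the capacities:
  H1 (cap 14, load 9): C — cost 9×3 = 27
  H2 (cap 12, load 10): F — cost 10×3 = 30
  H3 (cap 20, load 17): B, D, E — cost 3×2 + 3×2 + 11×4 = 56
  H4 (cap 13, load 12): A — cost 12×9 = 108
  Shipping 221, fixed 479 → total 700.
  Any other capacity-feasible assignment to {H1, H2, H3, H4} ships for at least 221.
Total demand is 48 and no other set of sites has combined capacity ≥ 48, so {H1, H2, H3, H4} is the only feasible choice of open sites. Minimum: 700.

700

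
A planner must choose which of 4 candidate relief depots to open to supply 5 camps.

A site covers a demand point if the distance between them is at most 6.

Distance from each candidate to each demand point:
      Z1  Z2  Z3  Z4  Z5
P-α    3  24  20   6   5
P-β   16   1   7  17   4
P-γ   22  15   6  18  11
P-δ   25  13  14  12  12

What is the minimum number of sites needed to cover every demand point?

3

Coverage sets (demand points within 6 of each site):
  P-α: {Z1, Z4, Z5}
  P-β: {Z2, Z5}
  P-γ: {Z3}
  P-δ: {}
No 2 sites suffice: every size-2 union leaves at least one demand point uncovered.
But {P-α, P-β, P-γ} covers everything, so the minimum is 3.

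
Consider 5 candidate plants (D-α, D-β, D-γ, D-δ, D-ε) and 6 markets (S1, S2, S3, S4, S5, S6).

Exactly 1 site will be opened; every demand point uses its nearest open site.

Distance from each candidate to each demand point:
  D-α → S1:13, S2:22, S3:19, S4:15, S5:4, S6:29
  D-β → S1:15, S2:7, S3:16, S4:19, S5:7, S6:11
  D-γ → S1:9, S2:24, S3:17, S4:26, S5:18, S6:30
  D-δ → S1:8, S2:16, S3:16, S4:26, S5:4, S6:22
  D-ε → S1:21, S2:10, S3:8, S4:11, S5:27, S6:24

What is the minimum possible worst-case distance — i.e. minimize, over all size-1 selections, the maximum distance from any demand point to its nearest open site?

Open {D-β}.
  Farthest demand point is S4 at distance 19 (to D-β); all others are ≤ 19.
With {D-δ} the worst case is 26.
With {D-ε} the worst case is 27.
No size-1 selection achieves below 19.

19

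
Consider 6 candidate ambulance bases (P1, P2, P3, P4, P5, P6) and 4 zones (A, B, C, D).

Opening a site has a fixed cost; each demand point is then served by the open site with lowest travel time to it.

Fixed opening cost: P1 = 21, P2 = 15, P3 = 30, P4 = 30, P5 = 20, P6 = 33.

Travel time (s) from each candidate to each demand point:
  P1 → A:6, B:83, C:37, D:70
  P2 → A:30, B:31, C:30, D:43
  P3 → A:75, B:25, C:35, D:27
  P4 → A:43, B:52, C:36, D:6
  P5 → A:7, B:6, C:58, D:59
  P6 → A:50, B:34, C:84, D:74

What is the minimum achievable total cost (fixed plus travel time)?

105

Open {P4, P5}: assign each demand point to its cheapest open site.
  A→P5 7, B→P5 6, C→P4 36, D→P4 6
  travel time 55, fixed 50 → total 105.
Compare {P2, P4, P5}: travel time 49 + fixed 65 = 114.
Compare {P2, P5}: travel time 86 + fixed 35 = 121.
Compare {P3, P5}: travel time 75 + fixed 50 = 125.
All other subsets cost ≥ 114. Minimum total cost: 105.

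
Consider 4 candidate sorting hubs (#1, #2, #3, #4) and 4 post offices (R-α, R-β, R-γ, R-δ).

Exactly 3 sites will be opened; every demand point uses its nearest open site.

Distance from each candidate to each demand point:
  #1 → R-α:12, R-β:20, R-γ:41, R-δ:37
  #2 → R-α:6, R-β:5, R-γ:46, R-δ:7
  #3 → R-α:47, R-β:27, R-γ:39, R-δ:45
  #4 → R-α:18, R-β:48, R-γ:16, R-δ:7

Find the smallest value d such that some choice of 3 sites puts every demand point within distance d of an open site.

16

Open {#1, #2, #4}.
  Farthest demand point is R-γ at distance 16 (to #4); all others are ≤ 16.
With {#2, #3, #4} the worst case is 16.
With {#1, #3, #4} the worst case is 20.
No size-3 selection achieves below 16.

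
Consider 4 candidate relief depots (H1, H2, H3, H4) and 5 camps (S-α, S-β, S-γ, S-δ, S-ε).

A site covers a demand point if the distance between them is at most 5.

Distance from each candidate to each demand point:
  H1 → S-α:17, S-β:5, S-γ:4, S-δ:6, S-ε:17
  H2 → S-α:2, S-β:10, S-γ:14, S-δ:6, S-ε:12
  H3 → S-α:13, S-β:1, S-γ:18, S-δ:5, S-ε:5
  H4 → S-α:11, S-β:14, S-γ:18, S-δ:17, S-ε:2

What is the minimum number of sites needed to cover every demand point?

Coverage sets (demand points within 5 of each site):
  H1: {S-β, S-γ}
  H2: {S-α}
  H3: {S-β, S-δ, S-ε}
  H4: {S-ε}
No 2 sites suffice: every size-2 union leaves at least one demand point uncovered.
But {H1, H2, H3} covers everything, so the minimum is 3.

3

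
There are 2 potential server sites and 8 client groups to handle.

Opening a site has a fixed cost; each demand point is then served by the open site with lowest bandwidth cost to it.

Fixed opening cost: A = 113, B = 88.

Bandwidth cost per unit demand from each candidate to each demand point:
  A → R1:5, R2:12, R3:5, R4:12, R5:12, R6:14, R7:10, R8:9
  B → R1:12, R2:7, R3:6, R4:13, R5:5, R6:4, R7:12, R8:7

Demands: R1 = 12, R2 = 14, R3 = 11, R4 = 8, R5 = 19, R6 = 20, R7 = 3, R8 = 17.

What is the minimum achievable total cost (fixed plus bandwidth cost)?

Open {B}: assign each demand point to its cheapest open site.
  R1→B 12×12=144, R2→B 14×7=98, R3→B 11×6=66, R4→B 8×13=104, R5→B 19×5=95, R6→B 20×4=80, R7→B 3×12=36, R8→B 17×7=119
  bandwidth cost 742, fixed 88 → total 830.
Compare {A, B}: bandwidth cost 633 + fixed 201 = 834.
Compare {A}: bandwidth cost 1070 + fixed 113 = 1183.

830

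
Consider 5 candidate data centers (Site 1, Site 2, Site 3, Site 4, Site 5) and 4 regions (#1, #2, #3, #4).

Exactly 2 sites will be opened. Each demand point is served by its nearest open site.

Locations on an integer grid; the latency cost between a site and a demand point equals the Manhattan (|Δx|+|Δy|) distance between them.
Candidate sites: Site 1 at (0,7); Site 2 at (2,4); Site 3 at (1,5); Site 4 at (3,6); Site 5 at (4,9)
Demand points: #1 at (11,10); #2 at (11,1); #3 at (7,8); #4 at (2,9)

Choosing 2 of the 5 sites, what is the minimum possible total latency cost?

Open {Site 2, Site 5}.
  #1→Site 5 8, #2→Site 2 12, #3→Site 5 4, #4→Site 5 2  ⇒ total 26.
Compare {Site 4, Site 5}: total 27.
Compare {Site 3, Site 5}: total 28.
No size-2 selection does better; minimum is 26.

26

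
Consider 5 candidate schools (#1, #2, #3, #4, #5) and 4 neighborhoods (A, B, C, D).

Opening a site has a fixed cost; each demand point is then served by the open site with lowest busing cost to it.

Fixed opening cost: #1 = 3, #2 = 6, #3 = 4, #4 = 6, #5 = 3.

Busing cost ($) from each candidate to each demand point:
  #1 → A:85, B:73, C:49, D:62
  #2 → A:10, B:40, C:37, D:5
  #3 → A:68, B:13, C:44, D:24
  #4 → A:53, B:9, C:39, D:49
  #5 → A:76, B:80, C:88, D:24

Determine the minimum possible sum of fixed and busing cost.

73

Open {#2, #4}: assign each demand point to its cheapest open site.
  A→#2 10, B→#4 9, C→#2 37, D→#2 5
  busing cost 61, fixed 12 → total 73.
Compare {#2, #3}: busing cost 65 + fixed 10 = 75.
Compare {#1, #2, #4}: busing cost 61 + fixed 15 = 76.
Compare {#2, #4, #5}: busing cost 61 + fixed 15 = 76.
All other subsets cost ≥ 75. Minimum total cost: 73.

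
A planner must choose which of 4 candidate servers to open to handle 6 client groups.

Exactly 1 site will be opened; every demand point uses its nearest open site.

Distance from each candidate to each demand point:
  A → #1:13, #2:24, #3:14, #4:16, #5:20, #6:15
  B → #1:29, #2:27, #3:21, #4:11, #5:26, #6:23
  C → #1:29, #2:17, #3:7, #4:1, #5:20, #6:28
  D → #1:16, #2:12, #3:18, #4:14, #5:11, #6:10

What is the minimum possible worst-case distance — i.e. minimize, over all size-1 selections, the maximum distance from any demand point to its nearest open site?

18

Open {D}.
  Farthest demand point is #3 at distance 18 (to D); all others are ≤ 18.
With {A} the worst case is 24.
With {B} the worst case is 29.
No size-1 selection achieves below 18.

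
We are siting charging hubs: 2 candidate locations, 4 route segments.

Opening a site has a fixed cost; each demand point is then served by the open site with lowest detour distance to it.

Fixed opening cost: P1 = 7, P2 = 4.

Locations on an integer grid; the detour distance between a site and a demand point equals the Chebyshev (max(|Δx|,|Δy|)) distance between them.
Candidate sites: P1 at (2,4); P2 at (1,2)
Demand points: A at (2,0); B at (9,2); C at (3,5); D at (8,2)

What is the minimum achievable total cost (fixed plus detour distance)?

24

Open {P2}: assign each demand point to its cheapest open site.
  A→P2 2, B→P2 8, C→P2 3, D→P2 7
  detour distance 20, fixed 4 → total 24.
Compare {P1}: detour distance 18 + fixed 7 = 25.
Compare {P1, P2}: detour distance 16 + fixed 11 = 27.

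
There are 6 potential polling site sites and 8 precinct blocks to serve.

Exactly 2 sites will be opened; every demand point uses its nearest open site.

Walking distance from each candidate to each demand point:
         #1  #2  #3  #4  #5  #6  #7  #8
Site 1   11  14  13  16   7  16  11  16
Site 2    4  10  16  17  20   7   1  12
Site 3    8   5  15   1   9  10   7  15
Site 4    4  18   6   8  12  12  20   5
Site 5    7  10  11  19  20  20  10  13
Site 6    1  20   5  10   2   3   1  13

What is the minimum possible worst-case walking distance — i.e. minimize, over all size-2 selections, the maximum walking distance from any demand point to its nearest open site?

Open {Site 3, Site 4}.
  Farthest demand point is #6 at walking distance 10 (to Site 3); all others are ≤ 10.
With {Site 2, Site 4} the worst case is 12.
With {Site 2, Site 6} the worst case is 12.
No size-2 selection achieves below 10.

10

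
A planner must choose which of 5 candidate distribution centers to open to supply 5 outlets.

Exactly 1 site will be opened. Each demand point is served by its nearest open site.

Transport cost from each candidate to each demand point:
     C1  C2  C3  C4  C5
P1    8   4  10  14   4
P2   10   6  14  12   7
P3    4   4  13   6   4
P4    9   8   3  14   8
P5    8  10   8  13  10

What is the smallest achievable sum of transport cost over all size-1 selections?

31

Open {P3}.
  C1→P3 4, C2→P3 4, C3→P3 13, C4→P3 6, C5→P3 4  ⇒ total 31.
Compare {P1}: total 40.
Compare {P4}: total 42.
No size-1 selection does better; minimum is 31.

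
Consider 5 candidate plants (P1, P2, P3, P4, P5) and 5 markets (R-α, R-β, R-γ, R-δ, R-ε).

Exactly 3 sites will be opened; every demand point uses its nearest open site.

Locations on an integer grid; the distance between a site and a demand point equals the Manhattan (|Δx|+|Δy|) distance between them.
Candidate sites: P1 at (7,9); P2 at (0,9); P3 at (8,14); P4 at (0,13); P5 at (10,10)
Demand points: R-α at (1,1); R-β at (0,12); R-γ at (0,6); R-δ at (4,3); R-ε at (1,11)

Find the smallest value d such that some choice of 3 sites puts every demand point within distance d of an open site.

Open {P1, P2, P3}.
  Farthest demand point is R-α at distance 9 (to P2); all others are ≤ 9.
With {P1, P2, P4} the worst case is 9.
With {P1, P2, P5} the worst case is 9.
No size-3 selection achieves below 9.

9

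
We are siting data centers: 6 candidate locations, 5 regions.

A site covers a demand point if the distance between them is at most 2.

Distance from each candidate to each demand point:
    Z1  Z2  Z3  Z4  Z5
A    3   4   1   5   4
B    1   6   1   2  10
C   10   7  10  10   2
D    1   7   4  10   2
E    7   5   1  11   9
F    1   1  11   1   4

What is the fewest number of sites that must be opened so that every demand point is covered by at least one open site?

Coverage sets (demand points within 2 of each site):
  A: {Z3}
  B: {Z1, Z3, Z4}
  C: {Z5}
  D: {Z1, Z5}
  E: {Z3}
  F: {Z1, Z2, Z4}
No 2 sites suffice: every size-2 union leaves at least one demand point uncovered.
But {A, C, F} covers everything, so the minimum is 3.

3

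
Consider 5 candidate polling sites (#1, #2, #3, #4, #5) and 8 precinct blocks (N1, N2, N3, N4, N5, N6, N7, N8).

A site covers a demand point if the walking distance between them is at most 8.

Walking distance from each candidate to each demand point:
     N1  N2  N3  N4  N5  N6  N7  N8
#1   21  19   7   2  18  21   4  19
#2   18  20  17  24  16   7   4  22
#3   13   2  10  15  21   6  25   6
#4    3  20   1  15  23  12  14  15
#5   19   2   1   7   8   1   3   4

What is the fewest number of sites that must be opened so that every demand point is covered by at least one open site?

Coverage sets (demand points within 8 of each site):
  #1: {N3, N4, N7}
  #2: {N6, N7}
  #3: {N2, N6, N8}
  #4: {N1, N3}
  #5: {N2, N3, N4, N5, N6, N7, N8}
No single site covers all 8 demand points.
But {#4, #5} covers everything, so the minimum is 2.

2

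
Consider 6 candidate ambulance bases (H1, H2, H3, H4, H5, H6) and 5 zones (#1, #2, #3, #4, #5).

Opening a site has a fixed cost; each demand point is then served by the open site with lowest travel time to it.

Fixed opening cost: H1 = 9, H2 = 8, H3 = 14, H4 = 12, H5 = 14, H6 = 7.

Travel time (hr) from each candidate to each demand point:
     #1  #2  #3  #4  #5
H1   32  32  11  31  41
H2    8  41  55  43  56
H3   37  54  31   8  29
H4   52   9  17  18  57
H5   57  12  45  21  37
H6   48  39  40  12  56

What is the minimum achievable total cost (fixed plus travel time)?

105

Open {H2, H3, H4}: assign each demand point to its cheapest open site.
  #1→H2 8, #2→H4 9, #3→H4 17, #4→H3 8, #5→H3 29
  travel time 71, fixed 34 → total 105.
Compare {H1, H2, H3, H4}: travel time 65 + fixed 43 = 108.
Compare {H2, H3, H4, H6}: travel time 71 + fixed 41 = 112.
Compare {H1, H2, H3, H5}: travel time 68 + fixed 45 = 113.
All other subsets cost ≥ 108. Minimum total cost: 105.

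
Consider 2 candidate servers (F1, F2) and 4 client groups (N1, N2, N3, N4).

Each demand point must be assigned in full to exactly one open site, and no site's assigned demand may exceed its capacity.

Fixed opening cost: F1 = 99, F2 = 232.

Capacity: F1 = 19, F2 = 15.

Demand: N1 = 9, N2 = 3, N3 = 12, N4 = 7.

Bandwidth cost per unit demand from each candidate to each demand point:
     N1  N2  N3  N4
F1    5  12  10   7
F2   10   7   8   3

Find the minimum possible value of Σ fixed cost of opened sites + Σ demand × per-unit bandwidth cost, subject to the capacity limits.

542

Open {F1, F2}; cheapest assignment that respects the capacities:
  F1 (cap 19, load 16): N1, N4 — cost 9×5 + 7×7 = 94
  F2 (cap 15, load 15): N2, N3 — cost 3×7 + 12×8 = 117
  Shipping 211, fixed 331 → total 542.
  Any other capacity-feasible assignment to {F1, F2} ships for at least 211.
Total demand is 31 and no other set of sites has combined capacity ≥ 31, so {F1, F2} is the only feasible choice of open sites. Minimum: 542.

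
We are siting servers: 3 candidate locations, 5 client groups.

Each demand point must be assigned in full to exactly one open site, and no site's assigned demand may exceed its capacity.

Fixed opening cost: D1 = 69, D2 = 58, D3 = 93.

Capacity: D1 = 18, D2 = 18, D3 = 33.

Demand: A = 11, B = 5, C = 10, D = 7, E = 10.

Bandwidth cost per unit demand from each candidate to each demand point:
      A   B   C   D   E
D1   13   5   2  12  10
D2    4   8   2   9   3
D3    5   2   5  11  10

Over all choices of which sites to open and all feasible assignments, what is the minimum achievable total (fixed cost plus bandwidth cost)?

Open {D2, D3}; cheapest assignment that respects the capacities:
  D2 (cap 18, load 17): D, E — cost 7×9 + 10×3 = 93
  D3 (cap 33, load 26): A, B, C — cost 11×5 + 5×2 + 10×5 = 115
  Shipping 208, fixed 151 → total 359.
  Any other capacity-feasible assignment to {D2, D3} ships for at least 208.
Compare {D1, D2, D3}: its best feasible assignment gives total 398.
Compare {D1, D3}: its best feasible assignment gives total 424.
Every other set of open sites that can feasibly serve all demand totals ≥ 398 even under its best assignment. Minimum: 359.

359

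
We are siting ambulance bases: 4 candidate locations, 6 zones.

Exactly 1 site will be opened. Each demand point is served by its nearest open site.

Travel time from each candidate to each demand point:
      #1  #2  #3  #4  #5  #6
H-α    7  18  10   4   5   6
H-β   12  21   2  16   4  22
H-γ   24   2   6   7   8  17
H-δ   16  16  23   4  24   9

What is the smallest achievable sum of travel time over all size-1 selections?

50

Open {H-α}.
  #1→H-α 7, #2→H-α 18, #3→H-α 10, #4→H-α 4, #5→H-α 5, #6→H-α 6  ⇒ total 50.
Compare {H-γ}: total 64.
Compare {H-β}: total 77.
No size-1 selection does better; minimum is 50.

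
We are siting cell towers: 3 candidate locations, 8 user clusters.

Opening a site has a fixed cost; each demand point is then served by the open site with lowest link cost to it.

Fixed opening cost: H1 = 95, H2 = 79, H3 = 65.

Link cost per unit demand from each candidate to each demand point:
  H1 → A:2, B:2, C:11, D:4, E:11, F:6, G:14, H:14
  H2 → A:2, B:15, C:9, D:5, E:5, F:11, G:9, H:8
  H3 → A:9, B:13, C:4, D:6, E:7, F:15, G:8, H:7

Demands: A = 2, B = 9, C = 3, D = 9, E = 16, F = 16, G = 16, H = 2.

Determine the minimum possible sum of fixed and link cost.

580

Open {H1, H3}: assign each demand point to its cheapest open site.
  A→H1 2×2=4, B→H1 9×2=18, C→H3 3×4=12, D→H1 9×4=36, E→H3 16×7=112, F→H1 16×6=96, G→H3 16×8=128, H→H3 2×7=14
  link cost 420, fixed 160 → total 580.
Compare {H1, H2}: link cost 421 + fixed 174 = 595.
Compare {H1, H2, H3}: link cost 388 + fixed 239 = 627.
Compare {H2}: link cost 627 + fixed 79 = 706.
All other subsets cost ≥ 595. Minimum total cost: 580.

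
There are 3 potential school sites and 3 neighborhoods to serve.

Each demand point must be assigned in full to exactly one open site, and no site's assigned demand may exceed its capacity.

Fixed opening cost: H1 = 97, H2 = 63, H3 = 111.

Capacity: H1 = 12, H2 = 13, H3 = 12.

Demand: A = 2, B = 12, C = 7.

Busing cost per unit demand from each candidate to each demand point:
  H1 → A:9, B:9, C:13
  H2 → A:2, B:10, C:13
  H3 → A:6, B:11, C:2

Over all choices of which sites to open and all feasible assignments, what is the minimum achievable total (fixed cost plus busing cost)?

320

Open {H2, H3}; cheapest assignment that respects the capacities:
  H2 (cap 13, load 12): B — cost 12×10 = 120
  H3 (cap 12, load 9): A, C — cost 2×6 + 7×2 = 26
  Shipping 146, fixed 174 → total 320.
  Any other capacity-feasible assignment to {H2, H3} ships for at least 146.
Compare {H1, H3}: its best feasible assignment gives total 342.
Compare {H1, H2}: its best feasible assignment gives total 363.
Every other set of open sites that can feasibly serve all demand totals ≥ 342 even under its best assignment. Minimum: 320.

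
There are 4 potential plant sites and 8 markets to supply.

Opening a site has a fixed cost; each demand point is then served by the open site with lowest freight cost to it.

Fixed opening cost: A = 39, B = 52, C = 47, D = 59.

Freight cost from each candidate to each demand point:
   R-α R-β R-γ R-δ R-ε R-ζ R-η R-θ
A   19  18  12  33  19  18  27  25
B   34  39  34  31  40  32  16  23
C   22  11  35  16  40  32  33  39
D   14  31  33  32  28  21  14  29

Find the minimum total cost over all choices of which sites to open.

Open {A}: assign each demand point to its cheapest open site.
  R-α→A 19, R-β→A 18, R-γ→A 12, R-δ→A 33, R-ε→A 19, R-ζ→A 18, R-η→A 27, R-θ→A 25
  freight cost 171, fixed 39 → total 210.
Compare {A, C}: freight cost 147 + fixed 86 = 233.
Compare {A, B}: freight cost 156 + fixed 91 = 247.
Compare {A, D}: freight cost 152 + fixed 98 = 250.
All other subsets cost ≥ 233. Minimum total cost: 210.

210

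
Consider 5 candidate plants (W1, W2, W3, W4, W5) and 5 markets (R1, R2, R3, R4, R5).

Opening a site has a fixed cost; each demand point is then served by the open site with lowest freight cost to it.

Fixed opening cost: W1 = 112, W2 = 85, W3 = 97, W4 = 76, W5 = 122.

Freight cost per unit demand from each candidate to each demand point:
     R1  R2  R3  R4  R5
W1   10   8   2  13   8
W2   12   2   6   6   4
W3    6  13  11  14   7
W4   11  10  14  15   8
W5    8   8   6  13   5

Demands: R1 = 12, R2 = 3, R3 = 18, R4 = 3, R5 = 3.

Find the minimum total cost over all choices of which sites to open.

355

Open {W1}: assign each demand point to its cheapest open site.
  R1→W1 12×10=120, R2→W1 3×8=24, R3→W1 18×2=36, R4→W1 3×13=39, R5→W1 3×8=24
  freight cost 243, fixed 112 → total 355.
Compare {W2}: freight cost 288 + fixed 85 = 373.
Compare {W1, W2}: freight cost 192 + fixed 197 = 389.
Compare {W2, W3}: freight cost 216 + fixed 182 = 398.
All other subsets cost ≥ 373. Minimum total cost: 355.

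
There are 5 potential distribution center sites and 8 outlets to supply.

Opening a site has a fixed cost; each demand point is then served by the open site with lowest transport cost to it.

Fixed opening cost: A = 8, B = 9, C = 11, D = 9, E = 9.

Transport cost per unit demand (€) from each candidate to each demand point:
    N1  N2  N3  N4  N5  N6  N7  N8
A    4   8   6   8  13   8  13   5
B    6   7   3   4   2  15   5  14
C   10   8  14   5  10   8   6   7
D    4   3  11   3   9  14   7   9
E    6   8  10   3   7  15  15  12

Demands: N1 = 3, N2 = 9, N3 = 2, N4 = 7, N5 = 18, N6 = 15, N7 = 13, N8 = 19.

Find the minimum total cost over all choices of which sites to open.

Open {A, B, D}: assign each demand point to its cheapest open site.
  N1→A 3×4=12, N2→D 9×3=27, N3→B 2×3=6, N4→D 7×3=21, N5→B 18×2=36, N6→A 15×8=120, N7→B 13×5=65, N8→A 19×5=95
  transport cost 382, fixed 26 → total 408.
Compare {A, B, D, E}: transport cost 382 + fixed 35 = 417.
Compare {A, B, C, D}: transport cost 382 + fixed 37 = 419.
Compare {A, B, C, D, E}: transport cost 382 + fixed 46 = 428.
All other subsets cost ≥ 417. Minimum total cost: 408.

408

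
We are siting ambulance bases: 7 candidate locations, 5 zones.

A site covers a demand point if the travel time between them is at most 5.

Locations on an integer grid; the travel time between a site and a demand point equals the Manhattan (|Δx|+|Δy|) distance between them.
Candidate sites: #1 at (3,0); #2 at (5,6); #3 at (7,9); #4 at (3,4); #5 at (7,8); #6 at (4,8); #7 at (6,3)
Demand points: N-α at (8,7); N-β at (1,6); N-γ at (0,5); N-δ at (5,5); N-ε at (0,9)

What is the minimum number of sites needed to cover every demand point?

2

Coverage sets (demand points within 5 of each site):
  #1: {}
  #2: {N-α, N-β, N-δ}
  #3: {N-α}
  #4: {N-β, N-γ, N-δ}
  #5: {N-α, N-δ}
  #6: {N-α, N-β, N-δ, N-ε}
  #7: {N-δ}
No single site covers all 5 demand points.
But {#4, #6} covers everything, so the minimum is 2.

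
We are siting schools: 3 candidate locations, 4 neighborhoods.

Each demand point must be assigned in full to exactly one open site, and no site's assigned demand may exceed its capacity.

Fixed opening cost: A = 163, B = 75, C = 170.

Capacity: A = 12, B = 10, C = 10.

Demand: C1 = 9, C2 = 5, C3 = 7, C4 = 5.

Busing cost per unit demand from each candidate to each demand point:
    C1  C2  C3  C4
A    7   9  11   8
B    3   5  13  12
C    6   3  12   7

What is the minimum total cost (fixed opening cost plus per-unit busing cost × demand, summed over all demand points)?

Open {A, B, C}; cheapest assignment that respects the capacities:
  A (cap 12, load 7): C3 — cost 7×11 = 77
  B (cap 10, load 9): C1 — cost 9×3 = 27
  C (cap 10, load 10): C2, C4 — cost 5×3 + 5×7 = 50
  Shipping 154, fixed 408 → total 562.
  Any other capacity-feasible assignment to {A, B, C} ships for at least 154.
Total demand is 26 and no other set of sites has combined capacity ≥ 26, so {A, B, C} is the only feasible choice of open sites. Minimum: 562.

562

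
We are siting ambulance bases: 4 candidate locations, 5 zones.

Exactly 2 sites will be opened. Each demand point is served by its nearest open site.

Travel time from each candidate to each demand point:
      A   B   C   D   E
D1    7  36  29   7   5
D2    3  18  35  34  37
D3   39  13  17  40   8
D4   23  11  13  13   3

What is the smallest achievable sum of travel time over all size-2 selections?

41

Open {D1, D4}.
  A→D1 7, B→D4 11, C→D4 13, D→D1 7, E→D4 3  ⇒ total 41.
Compare {D2, D4}: total 43.
Compare {D1, D3}: total 49.
No size-2 selection does better; minimum is 41.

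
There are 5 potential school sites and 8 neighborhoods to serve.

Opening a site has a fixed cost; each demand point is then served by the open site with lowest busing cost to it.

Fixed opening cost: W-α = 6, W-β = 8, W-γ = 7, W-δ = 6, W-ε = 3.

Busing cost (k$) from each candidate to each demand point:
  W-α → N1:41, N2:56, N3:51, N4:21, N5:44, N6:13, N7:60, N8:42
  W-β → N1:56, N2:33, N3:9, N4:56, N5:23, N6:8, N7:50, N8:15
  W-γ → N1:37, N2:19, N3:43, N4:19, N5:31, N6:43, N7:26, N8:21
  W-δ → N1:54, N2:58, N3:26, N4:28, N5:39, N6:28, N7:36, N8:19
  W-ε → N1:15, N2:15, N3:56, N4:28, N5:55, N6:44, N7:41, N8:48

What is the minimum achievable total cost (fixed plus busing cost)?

148

Open {W-β, W-γ, W-ε}: assign each demand point to its cheapest open site.
  N1→W-ε 15, N2→W-ε 15, N3→W-β 9, N4→W-γ 19, N5→W-β 23, N6→W-β 8, N7→W-γ 26, N8→W-β 15
  busing cost 130, fixed 18 → total 148.
Compare {W-α, W-β, W-γ, W-ε}: busing cost 130 + fixed 24 = 154.
Compare {W-β, W-γ, W-δ, W-ε}: busing cost 130 + fixed 24 = 154.
Compare {W-α, W-β, W-γ, W-δ, W-ε}: busing cost 130 + fixed 30 = 160.
All other subsets cost ≥ 154. Minimum total cost: 148.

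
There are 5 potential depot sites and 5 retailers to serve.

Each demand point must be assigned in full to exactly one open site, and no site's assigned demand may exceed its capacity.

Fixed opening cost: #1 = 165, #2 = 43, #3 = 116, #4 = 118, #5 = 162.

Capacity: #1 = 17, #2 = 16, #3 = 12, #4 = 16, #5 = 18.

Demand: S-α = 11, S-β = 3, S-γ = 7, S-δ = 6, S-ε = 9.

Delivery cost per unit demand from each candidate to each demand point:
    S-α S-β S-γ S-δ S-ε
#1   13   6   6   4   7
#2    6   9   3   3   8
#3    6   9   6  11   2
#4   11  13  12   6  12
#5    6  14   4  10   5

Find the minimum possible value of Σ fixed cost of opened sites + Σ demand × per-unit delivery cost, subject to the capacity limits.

471

Open {#2, #3, #5}; cheapest assignment that respects the capacities:
  #2 (cap 16, load 16): S-β, S-γ, S-δ — cost 3×9 + 7×3 + 6×3 = 66
  #3 (cap 12, load 9): S-ε — cost 9×2 = 18
  #5 (cap 18, load 11): S-α — cost 11×6 = 66
  Shipping 150, fixed 321 → total 471.
  Any other capacity-feasible assignment to {#2, #3, #5} ships for at least 150.
Compare {#2, #3, #4}: its best feasible assignment gives total 482.
Compare {#1, #2, #3}: its best feasible assignment gives total 492.
Every other set of open sites that can feasibly serve all demand totals ≥ 482 even under its best assignment. Minimum: 471.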